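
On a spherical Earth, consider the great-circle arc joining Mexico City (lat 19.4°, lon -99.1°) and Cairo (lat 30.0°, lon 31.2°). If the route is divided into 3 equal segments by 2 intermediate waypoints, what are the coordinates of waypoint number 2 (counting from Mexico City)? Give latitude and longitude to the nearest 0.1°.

Write both endpoints as unit vectors p₁, p₂ with components (cos φ cos λ, cos φ sin λ, sin φ).
The central angle between the endpoints is δ = arccos(p₁·p₂) ≈ 1.941 rad (111.2°).
Interpolate at f = 2/3 with slerp weights a = sin((1−f)δ)/sin δ ≈ 0.647, b = sin(fδ)/sin δ ≈ 1.032.
p = a·p₁ + b·p₂ ≈ (0.668, -0.139, 0.731); φ = arcsin(p_z) ≈ 46.96°, λ = atan2(p_y, p_x) ≈ -11.79°.

≈ lat 47.0°, lon -11.8°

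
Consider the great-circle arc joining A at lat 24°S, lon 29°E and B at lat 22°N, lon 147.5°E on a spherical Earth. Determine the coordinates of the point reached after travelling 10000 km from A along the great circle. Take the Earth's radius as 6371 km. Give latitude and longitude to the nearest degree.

≈ lat 10°N, lon 114°E

Write both endpoints as unit vectors p₁, p₂ with components (cos φ cos λ, cos φ sin λ, sin φ).
The central angle between the endpoints is δ = arccos(p₁·p₂) ≈ 2.161 rad (123.8°). The total great-circle distance is δ·R ≈ 2.161 × 6371 ≈ 13768 km, so the target fraction is f = 10000/13768 ≈ 0.726.
Interpolate at f ≈ 0.726 with slerp weights a = sin((1−f)δ)/sin δ ≈ 0.671, b = sin(fδ)/sin δ ≈ 1.204.
p = a·p₁ + b·p₂ ≈ (-0.405, 0.897, 0.178); φ = arcsin(p_z) ≈ 10.25°, λ = atan2(p_y, p_x) ≈ 114.31°.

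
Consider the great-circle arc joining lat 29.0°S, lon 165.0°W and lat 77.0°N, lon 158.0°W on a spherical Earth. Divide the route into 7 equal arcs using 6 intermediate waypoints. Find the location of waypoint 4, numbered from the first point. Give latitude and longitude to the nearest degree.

From cos δ = sin φ₁ sin φ₂ + cos φ₁ cos φ₂ cos Δλ, the central angle is δ ≈ 1.852 rad (106.1°).
Interpolate at f = 4/7 with slerp weights a = sin((1−f)δ)/sin δ ≈ 0.742, b = sin(fδ)/sin δ ≈ 0.907.
p = a·p₁ + b·p₂ ≈ (-0.816, -0.244, 0.524); φ = arcsin(p_z) ≈ 31.60°, λ = atan2(p_y, p_x) ≈ -163.33°.

≈ lat 32°N, lon 163°W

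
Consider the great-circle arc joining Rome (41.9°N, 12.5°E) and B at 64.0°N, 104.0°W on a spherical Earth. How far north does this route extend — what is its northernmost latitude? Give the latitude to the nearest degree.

≈ 71°N

The great circle lies in the plane with unit normal n̂ = (p₁ × p₂)/|p₁ × p₂|.
Here n̂_z ≈ -0.328; the vertex latitude is φ_max = arccos|n̂_z| ≈ 70.9°.
Check via Clairaut: cos φ_max = |cos φ₁| · sin C = cos(41.9°)·sin(26.1°) ≈ 0.328, again giving ≈ 70.9°.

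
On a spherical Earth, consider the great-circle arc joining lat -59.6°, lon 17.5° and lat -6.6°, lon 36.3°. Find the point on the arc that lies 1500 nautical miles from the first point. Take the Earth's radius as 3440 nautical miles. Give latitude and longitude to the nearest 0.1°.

Convert each endpoint to a unit vector on the sphere (x = cos φ cos λ, y = cos φ sin λ, z = sin φ).
The central angle between the endpoints is δ = arccos(p₁·p₂) ≈ 0.958 rad (54.9°). The total great-circle distance is δ·R ≈ 0.958 × 3440 ≈ 3296 nmi, so the target fraction is f = 1500/3296 ≈ 0.455.
Interpolate at f ≈ 0.455 with slerp weights a = sin((1−f)δ)/sin δ ≈ 0.610, b = sin(fδ)/sin δ ≈ 0.516.
p = a·p₁ + b·p₂ ≈ (0.707, 0.396, -0.585); φ = arcsin(p_z) ≈ -35.81°, λ = atan2(p_y, p_x) ≈ 29.26°.

≈ lat -35.8°, lon 29.3°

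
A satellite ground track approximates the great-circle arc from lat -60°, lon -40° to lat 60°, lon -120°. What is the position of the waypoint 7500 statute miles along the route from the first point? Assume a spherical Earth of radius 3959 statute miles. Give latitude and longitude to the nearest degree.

≈ lat 38°, lon -97°

Write both endpoints as unit vectors p₁, p₂ with components (cos φ cos λ, cos φ sin λ, sin φ).
The central angle between the endpoints is δ = arccos(p₁·p₂) ≈ 2.355 rad (135.0°). The total great-circle distance is δ·R ≈ 2.355 × 3959 ≈ 9325 mi, so the target fraction is f = 7500/9325 ≈ 0.804.
Interpolate at f ≈ 0.804 with slerp weights a = sin((1−f)δ)/sin δ ≈ 0.629, b = sin(fδ)/sin δ ≈ 1.340.
p = a·p₁ + b·p₂ ≈ (-0.094, -0.782, 0.616); φ = arcsin(p_z) ≈ 38.01°, λ = atan2(p_y, p_x) ≈ -96.86°.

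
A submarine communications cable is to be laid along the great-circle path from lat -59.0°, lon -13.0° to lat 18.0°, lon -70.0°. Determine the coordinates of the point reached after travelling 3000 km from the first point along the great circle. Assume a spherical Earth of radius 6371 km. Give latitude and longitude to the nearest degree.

≈ lat -39°, lon -41°

Write both endpoints as unit vectors p₁, p₂ with components (cos φ cos λ, cos φ sin λ, sin φ).
The central angle between the endpoints is δ = arccos(p₁·p₂) ≈ 1.569 rad (89.9°). The total great-circle distance is δ·R ≈ 1.569 × 6371 ≈ 9995 km, so the target fraction is f = 3000/9995 ≈ 0.300.
Interpolate at f ≈ 0.300 with slerp weights a = sin((1−f)δ)/sin δ ≈ 0.890, b = sin(fδ)/sin δ ≈ 0.454.
p = a·p₁ + b·p₂ ≈ (0.594, -0.509, -0.623); φ = arcsin(p_z) ≈ -38.53°, λ = atan2(p_y, p_x) ≈ -40.55°.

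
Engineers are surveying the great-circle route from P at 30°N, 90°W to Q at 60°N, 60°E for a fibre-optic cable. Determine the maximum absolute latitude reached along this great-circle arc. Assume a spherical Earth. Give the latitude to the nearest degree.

The great circle lies in the plane with unit normal n̂ = (p₁ × p₂)/|p₁ × p₂|.
Here n̂_z ≈ +0.217; the vertex latitude is φ_max = arccos|n̂_z| ≈ 77.5°.
Check via Clairaut: cos φ_max = |cos φ₁| · sin C = cos(30.0°)·sin(14.5°) ≈ 0.217, again giving ≈ 77.5°.

≈ 77°N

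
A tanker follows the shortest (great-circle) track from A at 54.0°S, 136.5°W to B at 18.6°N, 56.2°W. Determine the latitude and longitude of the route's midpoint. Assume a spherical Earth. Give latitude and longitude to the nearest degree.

Convert each endpoint to a unit vector on the sphere (x = cos φ cos λ, y = cos φ sin λ, z = sin φ).
The central angle between the endpoints is δ = arccos(p₁·p₂) ≈ 1.736 rad (99.4°).
Interpolate at f = 1/2 with slerp weights a = sin((1−f)δ)/sin δ ≈ 0.773, b = sin(fδ)/sin δ ≈ 0.773.
p = a·p₁ + b·p₂ ≈ (0.078, -0.922, -0.379); φ = arcsin(p_z) ≈ -22.27°, λ = atan2(p_y, p_x) ≈ -85.16°.

≈ 22°S, 85°W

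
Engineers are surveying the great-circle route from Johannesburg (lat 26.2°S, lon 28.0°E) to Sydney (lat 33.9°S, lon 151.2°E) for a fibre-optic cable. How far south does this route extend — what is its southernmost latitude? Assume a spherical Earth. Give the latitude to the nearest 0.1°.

≈ 50.8°S

The great circle lies in the plane with unit normal n̂ = (p₁ × p₂)/|p₁ × p₂|.
Here n̂_z ≈ +0.631; the vertex latitude is φ_max = arccos|n̂_z| ≈ 50.8°.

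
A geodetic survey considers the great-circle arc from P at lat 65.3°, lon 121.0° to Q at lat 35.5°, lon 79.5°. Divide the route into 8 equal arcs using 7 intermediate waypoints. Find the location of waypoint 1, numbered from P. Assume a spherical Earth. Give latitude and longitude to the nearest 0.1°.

From cos δ = sin φ₁ sin φ₂ + cos φ₁ cos φ₂ cos Δλ, the central angle is δ ≈ 0.672 rad (38.5°).
Interpolate at f = 1/8 with slerp weights a = sin((1−f)δ)/sin δ ≈ 0.891, b = sin(fδ)/sin δ ≈ 0.135.
p = a·p₁ + b·p₂ ≈ (-0.172, 0.427, 0.888); φ = arcsin(p_z) ≈ 62.59°, λ = atan2(p_y, p_x) ≈ 111.91°.

≈ lat 62.6°, lon 111.9°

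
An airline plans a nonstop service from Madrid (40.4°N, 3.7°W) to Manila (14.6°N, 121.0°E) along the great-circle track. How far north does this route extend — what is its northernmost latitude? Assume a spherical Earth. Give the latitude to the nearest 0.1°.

≈ 51.2°N

The great circle lies in the plane with unit normal n̂ = (p₁ × p₂)/|p₁ × p₂|.
Here n̂_z ≈ +0.627; the vertex latitude is φ_max = arccos|n̂_z| ≈ 51.2°.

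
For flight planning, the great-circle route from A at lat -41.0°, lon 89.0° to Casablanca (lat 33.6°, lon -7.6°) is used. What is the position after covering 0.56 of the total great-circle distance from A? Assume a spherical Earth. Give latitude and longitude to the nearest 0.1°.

≈ lat -0.5°, lon 32.7°

Write both endpoints as unit vectors p₁, p₂ with components (cos φ cos λ, cos φ sin λ, sin φ).
The central angle between the endpoints is δ = arccos(p₁·p₂) ≈ 2.021 rad (115.8°).
Interpolate at f = 0.56 with slerp weights a = sin((1−f)δ)/sin δ ≈ 0.863, b = sin(fδ)/sin δ ≈ 1.005.
p = a·p₁ + b·p₂ ≈ (0.841, 0.540, -0.010); φ = arcsin(p_z) ≈ -0.55°, λ = atan2(p_y, p_x) ≈ 32.70°.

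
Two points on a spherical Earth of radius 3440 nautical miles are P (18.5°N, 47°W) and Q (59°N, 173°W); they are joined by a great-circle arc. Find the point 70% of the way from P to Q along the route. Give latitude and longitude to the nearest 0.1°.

The haversine formula gives a central angle δ ≈ 1.586 rad (90.9°) between the endpoints.
Interpolate at f = 0.70 with slerp weights a = sin((1−f)δ)/sin δ ≈ 0.458, b = sin(fδ)/sin δ ≈ 0.896.
p = a·p₁ + b·p₂ ≈ (-0.162, -0.374, 0.913); φ = arcsin(p_z) ≈ 65.96°, λ = atan2(p_y, p_x) ≈ -113.39°.

≈ (66.0°N, 113.4°W)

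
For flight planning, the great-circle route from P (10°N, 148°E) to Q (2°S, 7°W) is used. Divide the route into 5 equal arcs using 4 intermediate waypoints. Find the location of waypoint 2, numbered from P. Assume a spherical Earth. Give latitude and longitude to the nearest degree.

The haversine formula gives a central angle δ ≈ 2.686 rad (153.9°) between the endpoints.
Interpolate at f = 2/5 with slerp weights a = sin((1−f)δ)/sin δ ≈ 2.271, b = sin(fδ)/sin δ ≈ 1.999.
p = a·p₁ + b·p₂ ≈ (0.086, 0.942, 0.325); φ = arcsin(p_z) ≈ 18.95°, λ = atan2(p_y, p_x) ≈ 84.79°.

≈ (19°N, 85°E)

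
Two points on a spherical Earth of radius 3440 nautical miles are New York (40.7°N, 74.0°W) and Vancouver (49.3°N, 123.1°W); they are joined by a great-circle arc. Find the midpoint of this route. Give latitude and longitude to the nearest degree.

≈ 48°N, 97°W

Write both endpoints as unit vectors p₁, p₂ with components (cos φ cos λ, cos φ sin λ, sin φ).
The central angle between the endpoints is δ = arccos(p₁·p₂) ≈ 0.613 rad (35.1°).
Interpolate at f = 1/2 with slerp weights a = sin((1−f)δ)/sin δ ≈ 0.524, b = sin(fδ)/sin δ ≈ 0.524.
p = a·p₁ + b·p₂ ≈ (-0.077, -0.669, 0.740); φ = arcsin(p_z) ≈ 47.69°, λ = atan2(p_y, p_x) ≈ -96.58°.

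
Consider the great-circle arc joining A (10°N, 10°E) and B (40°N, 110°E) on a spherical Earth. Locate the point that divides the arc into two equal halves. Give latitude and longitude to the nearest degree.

≈ (36°N, 52°E)

Write both endpoints as unit vectors p₁, p₂ with components (cos φ cos λ, cos φ sin λ, sin φ).
The central angle between the endpoints is δ = arccos(p₁·p₂) ≈ 1.590 rad (91.1°).
Interpolate at f = 1/2 with slerp weights a = sin((1−f)δ)/sin δ ≈ 0.714, b = sin(fδ)/sin δ ≈ 0.714.
p = a·p₁ + b·p₂ ≈ (0.505, 0.636, 0.583); φ = arcsin(p_z) ≈ 35.66°, λ = atan2(p_y, p_x) ≈ 51.53°.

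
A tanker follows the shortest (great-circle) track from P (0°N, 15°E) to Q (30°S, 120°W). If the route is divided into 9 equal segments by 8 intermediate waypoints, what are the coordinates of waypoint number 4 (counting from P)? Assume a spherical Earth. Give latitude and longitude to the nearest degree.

≈ (32°S, 35°W)

Convert each endpoint to a unit vector on the sphere (x = cos φ cos λ, y = cos φ sin λ, z = sin φ).
The central angle between the endpoints is δ = arccos(p₁·p₂) ≈ 2.230 rad (127.8°).
Interpolate at f = 4/9 with slerp weights a = sin((1−f)δ)/sin δ ≈ 1.196, b = sin(fδ)/sin δ ≈ 1.058.
p = a·p₁ + b·p₂ ≈ (0.697, -0.484, -0.529); φ = arcsin(p_z) ≈ -31.95°, λ = atan2(p_y, p_x) ≈ -34.79°.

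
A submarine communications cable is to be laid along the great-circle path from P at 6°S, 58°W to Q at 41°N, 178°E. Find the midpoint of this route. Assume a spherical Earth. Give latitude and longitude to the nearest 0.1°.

From cos δ = sin φ₁ sin φ₂ + cos φ₁ cos φ₂ cos Δλ, the central angle is δ ≈ 2.081 rad (119.2°).
Interpolate at f = 1/2 with slerp weights a = sin((1−f)δ)/sin δ ≈ 0.988, b = sin(fδ)/sin δ ≈ 0.988.
p = a·p₁ + b·p₂ ≈ (-0.225, -0.808, 0.545); φ = arcsin(p_z) ≈ 33.04°, λ = atan2(p_y, p_x) ≈ -105.54°.

≈ 33.0°N, 105.5°W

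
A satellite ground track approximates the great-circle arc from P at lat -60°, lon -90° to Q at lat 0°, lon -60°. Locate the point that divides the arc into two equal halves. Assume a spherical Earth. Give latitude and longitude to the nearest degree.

≈ lat -31°, lon -70°

The haversine formula gives a central angle δ ≈ 1.123 rad (64.3°) between the endpoints.
Interpolate at f = 1/2 with slerp weights a = sin((1−f)δ)/sin δ ≈ 0.591, b = sin(fδ)/sin δ ≈ 0.591.
p = a·p₁ + b·p₂ ≈ (0.295, -0.807, -0.512); φ = arcsin(p_z) ≈ -30.77°, λ = atan2(p_y, p_x) ≈ -69.90°.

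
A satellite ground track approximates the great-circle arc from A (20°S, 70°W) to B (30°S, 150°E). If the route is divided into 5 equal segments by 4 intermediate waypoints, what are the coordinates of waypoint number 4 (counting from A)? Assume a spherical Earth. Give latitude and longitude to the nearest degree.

The haversine formula gives a central angle δ ≈ 2.040 rad (116.9°) between the endpoints.
Interpolate at f = 4/5 with slerp weights a = sin((1−f)δ)/sin δ ≈ 0.445, b = sin(fδ)/sin δ ≈ 1.119.
p = a·p₁ + b·p₂ ≈ (-0.696, 0.092, -0.712); φ = arcsin(p_z) ≈ -45.38°, λ = atan2(p_y, p_x) ≈ 172.50°.

≈ (45°S, 172°E)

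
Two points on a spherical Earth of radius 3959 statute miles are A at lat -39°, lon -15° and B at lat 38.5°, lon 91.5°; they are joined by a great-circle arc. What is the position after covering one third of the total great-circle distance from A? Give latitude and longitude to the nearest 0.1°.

≈ lat -14.9°, lon 23.5°

From cos δ = sin φ₁ sin φ₂ + cos φ₁ cos φ₂ cos Δλ, the central angle is δ ≈ 2.171 rad (124.4°).
Interpolate at f = 1/3 with slerp weights a = sin((1−f)δ)/sin δ ≈ 1.202, b = sin(fδ)/sin δ ≈ 0.802.
p = a·p₁ + b·p₂ ≈ (0.886, 0.386, -0.257); φ = arcsin(p_z) ≈ -14.91°, λ = atan2(p_y, p_x) ≈ 23.52°.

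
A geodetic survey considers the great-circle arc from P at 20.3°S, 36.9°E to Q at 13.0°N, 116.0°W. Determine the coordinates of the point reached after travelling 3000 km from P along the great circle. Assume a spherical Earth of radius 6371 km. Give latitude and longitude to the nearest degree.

Convert each endpoint to a unit vector on the sphere (x = cos φ cos λ, y = cos φ sin λ, z = sin φ).
The central angle between the endpoints is δ = arccos(p₁·p₂) ≈ 2.672 rad (153.1°). The total great-circle distance is δ·R ≈ 2.672 × 6371 ≈ 17021 km, so the target fraction is f = 3000/17021 ≈ 0.176.
Interpolate at f ≈ 0.176 with slerp weights a = sin((1−f)δ)/sin δ ≈ 1.784, b = sin(fδ)/sin δ ≈ 1.002.
p = a·p₁ + b·p₂ ≈ (0.910, 0.128, -0.394); φ = arcsin(p_z) ≈ -23.18°, λ = atan2(p_y, p_x) ≈ 7.97°.

≈ 23°S, 8°E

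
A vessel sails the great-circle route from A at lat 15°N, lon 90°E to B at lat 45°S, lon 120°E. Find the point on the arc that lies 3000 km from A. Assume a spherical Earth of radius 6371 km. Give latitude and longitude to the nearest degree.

Convert each endpoint to a unit vector on the sphere (x = cos φ cos λ, y = cos φ sin λ, z = sin φ).
The central angle between the endpoints is δ = arccos(p₁·p₂) ≈ 1.150 rad (65.9°). The total great-circle distance is δ·R ≈ 1.150 × 6371 ≈ 7327 km, so the target fraction is f = 3000/7327 ≈ 0.409.
Interpolate at f ≈ 0.409 with slerp weights a = sin((1−f)δ)/sin δ ≈ 0.688, b = sin(fδ)/sin δ ≈ 0.497.
p = a·p₁ + b·p₂ ≈ (-0.176, 0.969, -0.173); φ = arcsin(p_z) ≈ -9.98°, λ = atan2(p_y, p_x) ≈ 100.28°.

≈ lat 10°S, lon 100°E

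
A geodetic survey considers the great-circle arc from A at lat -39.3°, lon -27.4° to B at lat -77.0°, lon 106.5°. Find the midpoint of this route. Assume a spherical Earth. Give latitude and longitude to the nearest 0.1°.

≈ lat -68.3°, lon -12.7°

Convert each endpoint to a unit vector on the sphere (x = cos φ cos λ, y = cos φ sin λ, z = sin φ).
The central angle between the endpoints is δ = arccos(p₁·p₂) ≈ 1.051 rad (60.2°).
Interpolate at f = 1/2 with slerp weights a = sin((1−f)δ)/sin δ ≈ 0.578, b = sin(fδ)/sin δ ≈ 0.578.
p = a·p₁ + b·p₂ ≈ (0.360, -0.081, -0.929); φ = arcsin(p_z) ≈ -68.33°, λ = atan2(p_y, p_x) ≈ -12.70°.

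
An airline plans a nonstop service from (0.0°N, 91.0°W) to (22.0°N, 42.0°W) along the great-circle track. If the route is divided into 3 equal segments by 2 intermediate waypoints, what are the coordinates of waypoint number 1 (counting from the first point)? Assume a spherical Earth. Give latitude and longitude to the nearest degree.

≈ (8°N, 75°W)

Write both endpoints as unit vectors p₁, p₂ with components (cos φ cos λ, cos φ sin λ, sin φ).
The central angle between the endpoints is δ = arccos(p₁·p₂) ≈ 0.917 rad (52.5°).
Interpolate at f = 1/3 with slerp weights a = sin((1−f)δ)/sin δ ≈ 0.723, b = sin(fδ)/sin δ ≈ 0.379.
p = a·p₁ + b·p₂ ≈ (0.249, -0.958, 0.142); φ = arcsin(p_z) ≈ 8.16°, λ = atan2(p_y, p_x) ≈ -75.46°.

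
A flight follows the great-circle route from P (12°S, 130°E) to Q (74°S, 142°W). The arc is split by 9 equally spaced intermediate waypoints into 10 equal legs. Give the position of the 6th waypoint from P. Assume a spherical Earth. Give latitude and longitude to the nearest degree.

Write both endpoints as unit vectors p₁, p₂ with components (cos φ cos λ, cos φ sin λ, sin φ).
The central angle between the endpoints is δ = arccos(p₁·p₂) ≈ 1.360 rad (77.9°).
Interpolate at f = 6/10 with slerp weights a = sin((1−f)δ)/sin δ ≈ 0.529, b = sin(fδ)/sin δ ≈ 0.745.
p = a·p₁ + b·p₂ ≈ (-0.495, 0.270, -0.826); φ = arcsin(p_z) ≈ -55.70°, λ = atan2(p_y, p_x) ≈ 151.35°.

≈ (56°S, 151°E)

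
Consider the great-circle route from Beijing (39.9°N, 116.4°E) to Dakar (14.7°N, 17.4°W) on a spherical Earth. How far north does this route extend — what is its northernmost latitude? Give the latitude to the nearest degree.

The great circle lies in the plane with unit normal n̂ = (p₁ × p₂)/|p₁ × p₂|.
Here n̂_z ≈ -0.572; the vertex latitude is φ_max = arccos|n̂_z| ≈ 55.1°.
Check via Clairaut: cos φ_max = |cos φ₁| · sin C = cos(39.9°)·sin(48.2°) ≈ 0.572, again giving ≈ 55.1°.

≈ 55°N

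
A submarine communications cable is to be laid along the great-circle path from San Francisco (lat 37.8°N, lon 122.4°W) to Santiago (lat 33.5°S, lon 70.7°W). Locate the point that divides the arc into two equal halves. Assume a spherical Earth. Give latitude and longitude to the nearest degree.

The haversine formula gives a central angle δ ≈ 1.501 rad (86.0°) between the endpoints.
Interpolate at f = 1/2 with slerp weights a = sin((1−f)δ)/sin δ ≈ 0.684, b = sin(fδ)/sin δ ≈ 0.684.
p = a·p₁ + b·p₂ ≈ (-0.101, -0.994, 0.042); φ = arcsin(p_z) ≈ 2.39°, λ = atan2(p_y, p_x) ≈ -95.80°.

≈ lat 2°N, lon 96°W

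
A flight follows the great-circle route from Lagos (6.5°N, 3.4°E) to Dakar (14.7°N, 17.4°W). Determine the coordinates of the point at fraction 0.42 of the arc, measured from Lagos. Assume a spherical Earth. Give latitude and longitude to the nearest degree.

Convert each endpoint to a unit vector on the sphere (x = cos φ cos λ, y = cos φ sin λ, z = sin φ).
The central angle between the endpoints is δ = arccos(p₁·p₂) ≈ 0.384 rad (22.0°).
Interpolate at f = 0.42 with slerp weights a = sin((1−f)δ)/sin δ ≈ 0.590, b = sin(fδ)/sin δ ≈ 0.429.
p = a·p₁ + b·p₂ ≈ (0.980, -0.089, 0.176); φ = arcsin(p_z) ≈ 10.11°, λ = atan2(p_y, p_x) ≈ -5.20°.

≈ 10°N, 5°W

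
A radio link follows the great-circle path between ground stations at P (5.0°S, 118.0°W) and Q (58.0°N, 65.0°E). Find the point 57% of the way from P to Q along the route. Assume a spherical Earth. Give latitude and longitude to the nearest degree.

≈ (67°N, 123°W)

From cos δ = sin φ₁ sin φ₂ + cos φ₁ cos φ₂ cos Δλ, the central angle is δ ≈ 2.216 rad (126.9°).
Interpolate at f = 0.57 with slerp weights a = sin((1−f)δ)/sin δ ≈ 1.020, b = sin(fδ)/sin δ ≈ 1.192.
p = a·p₁ + b·p₂ ≈ (-0.210, -0.324, 0.922); φ = arcsin(p_z) ≈ 67.28°, λ = atan2(p_y, p_x) ≈ -122.91°.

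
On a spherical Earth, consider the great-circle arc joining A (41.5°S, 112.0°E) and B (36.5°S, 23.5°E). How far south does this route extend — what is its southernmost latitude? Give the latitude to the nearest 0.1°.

≈ 48.7°S

The great circle lies in the plane with unit normal n̂ = (p₁ × p₂)/|p₁ × p₂|.
Here n̂_z ≈ -0.660; the vertex latitude is φ_max = arccos|n̂_z| ≈ 48.7°.
Check via Clairaut: cos φ_max = |cos φ₁| · sin C = cos(41.5°)·sin(118.2°) ≈ 0.660, again giving ≈ 48.7°.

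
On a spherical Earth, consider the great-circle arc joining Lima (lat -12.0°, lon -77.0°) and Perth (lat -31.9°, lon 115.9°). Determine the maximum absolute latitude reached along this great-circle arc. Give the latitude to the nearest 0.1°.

≈ -75.0°

The great circle lies in the plane with unit normal n̂ = (p₁ × p₂)/|p₁ × p₂|.
Here n̂_z ≈ -0.259; the vertex latitude is φ_max = arccos|n̂_z| ≈ 75.0°.
Check via Clairaut: cos φ_max = |cos φ₁| · sin C = cos(12.0°)·sin(164.6°) ≈ 0.259, again giving ≈ 75.0°.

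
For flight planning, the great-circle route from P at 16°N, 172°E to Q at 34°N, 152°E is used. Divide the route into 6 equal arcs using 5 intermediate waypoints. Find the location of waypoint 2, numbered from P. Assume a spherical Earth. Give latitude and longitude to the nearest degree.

From cos δ = sin φ₁ sin φ₂ + cos φ₁ cos φ₂ cos Δλ, the central angle is δ ≈ 0.444 rad (25.4°).
Interpolate at f = 2/6 with slerp weights a = sin((1−f)δ)/sin δ ≈ 0.679, b = sin(fδ)/sin δ ≈ 0.343.
p = a·p₁ + b·p₂ ≈ (-0.898, 0.224, 0.379); φ = arcsin(p_z) ≈ 22.28°, λ = atan2(p_y, p_x) ≈ 165.96°.

≈ 22°N, 166°E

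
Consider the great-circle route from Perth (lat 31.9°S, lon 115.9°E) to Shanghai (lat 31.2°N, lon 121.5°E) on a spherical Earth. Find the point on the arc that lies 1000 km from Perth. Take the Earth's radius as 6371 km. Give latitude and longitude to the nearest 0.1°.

≈ lat 22.9°S, lon 116.8°E

Write both endpoints as unit vectors p₁, p₂ with components (cos φ cos λ, cos φ sin λ, sin φ).
The central angle between the endpoints is δ = arccos(p₁·p₂) ≈ 1.105 rad (63.3°). The total great-circle distance is δ·R ≈ 1.105 × 6371 ≈ 7041 km, so the target fraction is f = 1000/7041 ≈ 0.142.
Interpolate at f ≈ 0.142 with slerp weights a = sin((1−f)δ)/sin δ ≈ 0.909, b = sin(fδ)/sin δ ≈ 0.175.
p = a·p₁ + b·p₂ ≈ (-0.415, 0.822, -0.390); φ = arcsin(p_z) ≈ -22.94°, λ = atan2(p_y, p_x) ≈ 116.81°.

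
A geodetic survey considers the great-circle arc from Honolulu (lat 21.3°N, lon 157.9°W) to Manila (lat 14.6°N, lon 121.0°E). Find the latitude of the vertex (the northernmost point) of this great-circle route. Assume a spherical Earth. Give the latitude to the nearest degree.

≈ 24°N

The great circle lies in the plane with unit normal n̂ = (p₁ × p₂)/|p₁ × p₂|.
Here n̂_z ≈ -0.916; the vertex latitude is φ_max = arccos|n̂_z| ≈ 23.7°.
Check via Clairaut: cos φ_max = |cos φ₁| · sin C = cos(21.3°)·sin(79.3°) ≈ 0.916, again giving ≈ 23.7°.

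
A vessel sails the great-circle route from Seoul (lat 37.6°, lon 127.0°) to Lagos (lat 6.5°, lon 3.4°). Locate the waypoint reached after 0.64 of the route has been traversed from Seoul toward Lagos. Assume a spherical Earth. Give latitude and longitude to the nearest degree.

The haversine formula gives a central angle δ ≈ 1.946 rad (111.5°) between the endpoints.
Interpolate at f = 0.64 with slerp weights a = sin((1−f)δ)/sin δ ≈ 0.693, b = sin(fδ)/sin δ ≈ 1.018.
p = a·p₁ + b·p₂ ≈ (0.680, 0.498, 0.538); φ = arcsin(p_z) ≈ 32.55°, λ = atan2(p_y, p_x) ≈ 36.25°.

≈ lat 33°, lon 36°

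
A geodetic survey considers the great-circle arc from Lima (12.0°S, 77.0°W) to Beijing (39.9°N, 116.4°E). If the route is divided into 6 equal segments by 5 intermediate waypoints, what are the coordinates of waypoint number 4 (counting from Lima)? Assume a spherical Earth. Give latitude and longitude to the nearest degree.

≈ 70°N, 163°W

Convert each endpoint to a unit vector on the sphere (x = cos φ cos λ, y = cos φ sin λ, z = sin φ).
The central angle between the endpoints is δ = arccos(p₁·p₂) ≈ 2.613 rad (149.7°).
Interpolate at f = 4/6 with slerp weights a = sin((1−f)δ)/sin δ ≈ 1.516, b = sin(fδ)/sin δ ≈ 1.953.
p = a·p₁ + b·p₂ ≈ (-0.333, -0.103, 0.937); φ = arcsin(p_z) ≈ 69.63°, λ = atan2(p_y, p_x) ≈ -162.83°.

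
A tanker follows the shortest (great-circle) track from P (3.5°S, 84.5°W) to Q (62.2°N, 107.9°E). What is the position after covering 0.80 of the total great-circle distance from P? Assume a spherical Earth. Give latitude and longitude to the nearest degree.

≈ (83°N, 161°E)

Convert each endpoint to a unit vector on the sphere (x = cos φ cos λ, y = cos φ sin λ, z = sin φ).
The central angle between the endpoints is δ = arccos(p₁·p₂) ≈ 2.104 rad (120.6°).
Interpolate at f = 0.80 with slerp weights a = sin((1−f)δ)/sin δ ≈ 0.475, b = sin(fδ)/sin δ ≈ 1.154.
p = a·p₁ + b·p₂ ≈ (-0.120, 0.041, 0.992); φ = arcsin(p_z) ≈ 82.72°, λ = atan2(p_y, p_x) ≈ 161.26°.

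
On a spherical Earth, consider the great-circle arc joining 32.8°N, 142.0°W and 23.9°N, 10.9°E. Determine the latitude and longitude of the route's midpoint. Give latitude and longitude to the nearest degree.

≈ 66°N, 56°W

Convert each endpoint to a unit vector on the sphere (x = cos φ cos λ, y = cos φ sin λ, z = sin φ).
The central angle between the endpoints is δ = arccos(p₁·p₂) ≈ 2.054 rad (117.7°).
Interpolate at f = 1/2 with slerp weights a = sin((1−f)δ)/sin δ ≈ 0.966, b = sin(fδ)/sin δ ≈ 0.966.
p = a·p₁ + b·p₂ ≈ (0.227, -0.333, 0.915); φ = arcsin(p_z) ≈ 66.21°, λ = atan2(p_y, p_x) ≈ -55.67°.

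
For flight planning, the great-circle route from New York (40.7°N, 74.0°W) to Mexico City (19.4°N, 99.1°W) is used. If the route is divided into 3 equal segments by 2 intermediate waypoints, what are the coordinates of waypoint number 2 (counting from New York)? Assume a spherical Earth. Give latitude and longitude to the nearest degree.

≈ 27°N, 92°W

Convert each endpoint to a unit vector on the sphere (x = cos φ cos λ, y = cos φ sin λ, z = sin φ).
The central angle between the endpoints is δ = arccos(p₁·p₂) ≈ 0.527 rad (30.2°).
Interpolate at f = 2/3 with slerp weights a = sin((1−f)δ)/sin δ ≈ 0.348, b = sin(fδ)/sin δ ≈ 0.684.
p = a·p₁ + b·p₂ ≈ (-0.029, -0.891, 0.454); φ = arcsin(p_z) ≈ 26.99°, λ = atan2(p_y, p_x) ≈ -91.89°.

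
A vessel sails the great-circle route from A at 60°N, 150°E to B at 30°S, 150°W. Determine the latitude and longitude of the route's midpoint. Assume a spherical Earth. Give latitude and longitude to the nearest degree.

≈ 17°N, 171°W

From cos δ = sin φ₁ sin φ₂ + cos φ₁ cos φ₂ cos Δλ, the central angle is δ ≈ 1.789 rad (102.5°).
Interpolate at f = 1/2 with slerp weights a = sin((1−f)δ)/sin δ ≈ 0.799, b = sin(fδ)/sin δ ≈ 0.799.
p = a·p₁ + b·p₂ ≈ (-0.945, -0.146, 0.292); φ = arcsin(p_z) ≈ 17.00°, λ = atan2(p_y, p_x) ≈ -171.21°.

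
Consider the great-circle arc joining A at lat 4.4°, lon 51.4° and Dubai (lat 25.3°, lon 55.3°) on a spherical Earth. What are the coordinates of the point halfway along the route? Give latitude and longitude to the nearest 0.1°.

≈ lat 14.9°, lon 53.3°

Write both endpoints as unit vectors p₁, p₂ with components (cos φ cos λ, cos φ sin λ, sin φ).
The central angle between the endpoints is δ = arccos(p₁·p₂) ≈ 0.371 rad (21.2°).
Interpolate at f = 1/2 with slerp weights a = sin((1−f)δ)/sin δ ≈ 0.509, b = sin(fδ)/sin δ ≈ 0.509.
p = a·p₁ + b·p₂ ≈ (0.578, 0.775, 0.256); φ = arcsin(p_z) ≈ 14.86°, λ = atan2(p_y, p_x) ≈ 53.25°.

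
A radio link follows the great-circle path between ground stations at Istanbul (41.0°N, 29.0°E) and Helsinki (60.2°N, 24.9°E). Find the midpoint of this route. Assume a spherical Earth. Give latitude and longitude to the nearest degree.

≈ (51°N, 27°E)

From cos δ = sin φ₁ sin φ₂ + cos φ₁ cos φ₂ cos Δλ, the central angle is δ ≈ 0.338 rad (19.4°).
Interpolate at f = 1/2 with slerp weights a = sin((1−f)δ)/sin δ ≈ 0.507, b = sin(fδ)/sin δ ≈ 0.507.
p = a·p₁ + b·p₂ ≈ (0.563, 0.292, 0.773); φ = arcsin(p_z) ≈ 50.62°, λ = atan2(p_y, p_x) ≈ 27.37°.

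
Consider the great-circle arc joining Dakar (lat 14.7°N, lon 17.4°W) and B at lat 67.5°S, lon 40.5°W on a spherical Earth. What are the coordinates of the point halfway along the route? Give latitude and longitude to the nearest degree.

≈ lat 27°S, lon 24°W

Convert each endpoint to a unit vector on the sphere (x = cos φ cos λ, y = cos φ sin λ, z = sin φ).
The central angle between the endpoints is δ = arccos(p₁·p₂) ≈ 1.465 rad (83.9°).
Interpolate at f = 1/2 with slerp weights a = sin((1−f)δ)/sin δ ≈ 0.672, b = sin(fδ)/sin δ ≈ 0.672.
p = a·p₁ + b·p₂ ≈ (0.816, -0.362, -0.451); φ = arcsin(p_z) ≈ -26.78°, λ = atan2(p_y, p_x) ≈ -23.89°.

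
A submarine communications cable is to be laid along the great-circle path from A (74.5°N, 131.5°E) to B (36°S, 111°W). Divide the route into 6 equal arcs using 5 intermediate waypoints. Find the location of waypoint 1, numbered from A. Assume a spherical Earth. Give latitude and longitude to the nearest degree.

From cos δ = sin φ₁ sin φ₂ + cos φ₁ cos φ₂ cos Δλ, the central angle is δ ≈ 2.300 rad (131.8°).
Interpolate at f = 1/6 with slerp weights a = sin((1−f)δ)/sin δ ≈ 1.262, b = sin(fδ)/sin δ ≈ 0.502.
p = a·p₁ + b·p₂ ≈ (-0.369, -0.126, 0.921); φ = arcsin(p_z) ≈ 67.06°, λ = atan2(p_y, p_x) ≈ -161.10°.

≈ (67°N, 161°W)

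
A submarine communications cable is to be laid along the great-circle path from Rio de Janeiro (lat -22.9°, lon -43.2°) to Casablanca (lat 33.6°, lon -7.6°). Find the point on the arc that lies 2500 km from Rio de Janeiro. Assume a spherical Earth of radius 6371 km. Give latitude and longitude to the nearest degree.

≈ lat -4°, lon -31°

Write both endpoints as unit vectors p₁, p₂ with components (cos φ cos λ, cos φ sin λ, sin φ).
The central angle between the endpoints is δ = arccos(p₁·p₂) ≈ 1.150 rad (65.9°). The total great-circle distance is δ·R ≈ 1.150 × 6371 ≈ 7326 km, so the target fraction is f = 2500/7326 ≈ 0.341.
Interpolate at f ≈ 0.341 with slerp weights a = sin((1−f)δ)/sin δ ≈ 0.753, b = sin(fδ)/sin δ ≈ 0.419.
p = a·p₁ + b·p₂ ≈ (0.851, -0.521, -0.061); φ = arcsin(p_z) ≈ -3.50°, λ = atan2(p_y, p_x) ≈ -31.46°.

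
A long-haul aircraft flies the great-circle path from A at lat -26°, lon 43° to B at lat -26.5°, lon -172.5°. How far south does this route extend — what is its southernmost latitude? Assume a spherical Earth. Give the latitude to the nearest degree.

≈ -58°

The great circle lies in the plane with unit normal n̂ = (p₁ × p₂)/|p₁ × p₂|.
Here n̂_z ≈ +0.526; the vertex latitude is φ_max = arccos|n̂_z| ≈ 58.3°.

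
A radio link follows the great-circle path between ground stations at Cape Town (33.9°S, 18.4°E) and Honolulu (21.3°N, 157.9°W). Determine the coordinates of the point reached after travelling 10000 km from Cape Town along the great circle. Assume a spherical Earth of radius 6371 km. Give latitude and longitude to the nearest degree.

≈ (53°S, 135°W)

The haversine formula gives a central angle δ ≈ 2.914 rad (167.0°) between the endpoints. The total great-circle distance is δ·R ≈ 2.914 × 6371 ≈ 18568 km, so the target fraction is f = 10000/18568 ≈ 0.539.
Interpolate at f ≈ 0.539 with slerp weights a = sin((1−f)δ)/sin δ ≈ 4.327, b = sin(fδ)/sin δ ≈ 4.440.
p = a·p₁ + b·p₂ ≈ (-0.425, -0.423, -0.801); φ = arcsin(p_z) ≈ -53.18°, λ = atan2(p_y, p_x) ≈ -135.15°.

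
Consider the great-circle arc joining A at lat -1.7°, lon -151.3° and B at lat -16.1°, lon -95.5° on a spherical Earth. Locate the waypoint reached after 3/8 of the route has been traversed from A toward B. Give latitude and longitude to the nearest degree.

Write both endpoints as unit vectors p₁, p₂ with components (cos φ cos λ, cos φ sin λ, sin φ).
The central angle between the endpoints is δ = arccos(p₁·p₂) ≈ 0.991 rad (56.8°).
Interpolate at f = 3/8 with slerp weights a = sin((1−f)δ)/sin δ ≈ 0.694, b = sin(fδ)/sin δ ≈ 0.434.
p = a·p₁ + b·p₂ ≈ (-0.648, -0.748, -0.141); φ = arcsin(p_z) ≈ -8.10°, λ = atan2(p_y, p_x) ≈ -130.91°.

≈ lat -8°, lon -131°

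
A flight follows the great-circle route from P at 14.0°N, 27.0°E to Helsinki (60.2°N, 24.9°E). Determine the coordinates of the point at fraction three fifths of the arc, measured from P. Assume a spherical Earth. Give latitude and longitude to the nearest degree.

Write both endpoints as unit vectors p₁, p₂ with components (cos φ cos λ, cos φ sin λ, sin φ).
The central angle between the endpoints is δ = arccos(p₁·p₂) ≈ 0.807 rad (46.2°).
Interpolate at f = 3/5 with slerp weights a = sin((1−f)δ)/sin δ ≈ 0.439, b = sin(fδ)/sin δ ≈ 0.645.
p = a·p₁ + b·p₂ ≈ (0.670, 0.328, 0.666); φ = arcsin(p_z) ≈ 41.72°, λ = atan2(p_y, p_x) ≈ 26.10°.

≈ 42°N, 26°E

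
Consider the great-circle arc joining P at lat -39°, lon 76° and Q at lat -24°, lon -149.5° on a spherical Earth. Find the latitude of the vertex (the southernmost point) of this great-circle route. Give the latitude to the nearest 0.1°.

≈ -58.5°

The great circle lies in the plane with unit normal n̂ = (p₁ × p₂)/|p₁ × p₂|.
Here n̂_z ≈ +0.522; the vertex latitude is φ_max = arccos|n̂_z| ≈ 58.5°.
Check via Clairaut: cos φ_max = |cos φ₁| · sin C = cos(39.0°)·sin(137.8°) ≈ 0.522, again giving ≈ 58.5°.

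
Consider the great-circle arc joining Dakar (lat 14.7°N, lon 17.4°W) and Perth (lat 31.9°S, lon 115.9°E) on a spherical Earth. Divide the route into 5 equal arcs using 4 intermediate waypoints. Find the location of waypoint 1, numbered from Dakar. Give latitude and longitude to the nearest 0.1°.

≈ lat 0.3°N, lon 5.5°E

Convert each endpoint to a unit vector on the sphere (x = cos φ cos λ, y = cos φ sin λ, z = sin φ).
The central angle between the endpoints is δ = arccos(p₁·p₂) ≈ 2.342 rad (134.2°).
Interpolate at f = 1/5 with slerp weights a = sin((1−f)δ)/sin δ ≈ 1.331, b = sin(fδ)/sin δ ≈ 0.630.
p = a·p₁ + b·p₂ ≈ (0.995, 0.096, 0.005); φ = arcsin(p_z) ≈ 0.29°, λ = atan2(p_y, p_x) ≈ 5.51°.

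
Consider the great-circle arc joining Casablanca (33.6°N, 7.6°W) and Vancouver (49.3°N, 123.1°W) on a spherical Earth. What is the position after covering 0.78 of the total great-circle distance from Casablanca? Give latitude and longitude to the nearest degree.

≈ 58°N, 97°W

Convert each endpoint to a unit vector on the sphere (x = cos φ cos λ, y = cos φ sin λ, z = sin φ).
The central angle between the endpoints is δ = arccos(p₁·p₂) ≈ 1.384 rad (79.3°).
Interpolate at f = 0.78 with slerp weights a = sin((1−f)δ)/sin δ ≈ 0.305, b = sin(fδ)/sin δ ≈ 0.897.
p = a·p₁ + b·p₂ ≈ (-0.068, -0.524, 0.849); φ = arcsin(p_z) ≈ 58.12°, λ = atan2(p_y, p_x) ≈ -97.36°.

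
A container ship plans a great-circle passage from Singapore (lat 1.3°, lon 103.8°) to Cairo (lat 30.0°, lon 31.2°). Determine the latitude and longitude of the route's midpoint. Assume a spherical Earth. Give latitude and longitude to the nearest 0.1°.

≈ lat 19.1°, lon 70.5°

Write both endpoints as unit vectors p₁, p₂ with components (cos φ cos λ, cos φ sin λ, sin φ).
The central angle between the endpoints is δ = arccos(p₁·p₂) ≈ 1.297 rad (74.3°).
Interpolate at f = 1/2 with slerp weights a = sin((1−f)δ)/sin δ ≈ 0.627, b = sin(fδ)/sin δ ≈ 0.627.
p = a·p₁ + b·p₂ ≈ (0.315, 0.891, 0.328); φ = arcsin(p_z) ≈ 19.14°, λ = atan2(p_y, p_x) ≈ 70.51°.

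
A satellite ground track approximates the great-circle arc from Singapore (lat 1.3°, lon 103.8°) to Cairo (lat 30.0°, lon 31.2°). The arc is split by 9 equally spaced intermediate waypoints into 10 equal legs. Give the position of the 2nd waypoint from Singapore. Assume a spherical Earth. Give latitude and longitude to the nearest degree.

Convert each endpoint to a unit vector on the sphere (x = cos φ cos λ, y = cos φ sin λ, z = sin φ).
The central angle between the endpoints is δ = arccos(p₁·p₂) ≈ 1.297 rad (74.3°).
Interpolate at f = 2/10 with slerp weights a = sin((1−f)δ)/sin δ ≈ 0.895, b = sin(fδ)/sin δ ≈ 0.266.
p = a·p₁ + b·p₂ ≈ (-0.016, 0.988, 0.154); φ = arcsin(p_z) ≈ 8.83°, λ = atan2(p_y, p_x) ≈ 90.92°.

≈ lat 9°, lon 91°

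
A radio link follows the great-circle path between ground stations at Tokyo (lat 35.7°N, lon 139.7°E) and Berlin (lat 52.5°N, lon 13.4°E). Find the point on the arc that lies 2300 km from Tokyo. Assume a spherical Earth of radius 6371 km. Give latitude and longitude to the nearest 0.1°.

From cos δ = sin φ₁ sin φ₂ + cos φ₁ cos φ₂ cos Δλ, the central angle is δ ≈ 1.400 rad (80.2°). The total great-circle distance is δ·R ≈ 1.400 × 6371 ≈ 8917 km, so the target fraction is f = 2300/8917 ≈ 0.258.
Interpolate at f ≈ 0.258 with slerp weights a = sin((1−f)δ)/sin δ ≈ 0.875, b = sin(fδ)/sin δ ≈ 0.358.
p = a·p₁ + b·p₂ ≈ (-0.329, 0.510, 0.795); φ = arcsin(p_z) ≈ 52.63°, λ = atan2(p_y, p_x) ≈ 122.86°.

≈ lat 52.6°N, lon 122.9°E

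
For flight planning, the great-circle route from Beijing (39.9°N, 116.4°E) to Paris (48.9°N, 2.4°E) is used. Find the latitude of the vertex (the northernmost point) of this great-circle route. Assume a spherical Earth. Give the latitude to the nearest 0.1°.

The great circle lies in the plane with unit normal n̂ = (p₁ × p₂)/|p₁ × p₂|.
Here n̂_z ≈ -0.480; the vertex latitude is φ_max = arccos|n̂_z| ≈ 61.3°.
Check via Clairaut: cos φ_max = |cos φ₁| · sin C = cos(39.9°)·sin(38.7°) ≈ 0.480, again giving ≈ 61.3°.

≈ 61.3°N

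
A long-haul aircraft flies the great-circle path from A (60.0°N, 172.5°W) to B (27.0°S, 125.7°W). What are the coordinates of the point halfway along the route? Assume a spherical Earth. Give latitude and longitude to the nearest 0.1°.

Write both endpoints as unit vectors p₁, p₂ with components (cos φ cos λ, cos φ sin λ, sin φ).
The central angle between the endpoints is δ = arccos(p₁·p₂) ≈ 1.659 rad (95.1°).
Interpolate at f = 1/2 with slerp weights a = sin((1−f)δ)/sin δ ≈ 0.741, b = sin(fδ)/sin δ ≈ 0.741.
p = a·p₁ + b·p₂ ≈ (-0.752, -0.584, 0.305); φ = arcsin(p_z) ≈ 17.77°, λ = atan2(p_y, p_x) ≈ -142.16°.

≈ (17.8°N, 142.2°W)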